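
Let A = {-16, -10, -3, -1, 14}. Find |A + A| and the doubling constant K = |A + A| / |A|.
K = |A + A| / |A| = 14/5

Enumerate A + A = {a + b : a, b ∈ A}. With |A| = 5, there are |A|^2 = 25 ordered sum pairs; collecting distinct values, A + A = {-32, -26, -20, -19, -17, -13, -11, -6, -4, -2, 4, 11, 13, 28}, so |A + A| = 14. Thus K = 14/5. For comparison, the minimum possible |A + A| over all 5-element sets is 2·5 − 1 = 9 (so min K = 9/5), attained only by arithmetic progressions.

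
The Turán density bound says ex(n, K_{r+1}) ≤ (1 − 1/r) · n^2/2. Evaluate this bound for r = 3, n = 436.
Turán density bound = (2/3) · 436^2/2 = 190096/3 ≈ 63365.3333

Turán's theorem: ex(n, K_{r+1}) is achieved by the complete r-partite Turán graph T(n, r) with parts as balanced as possible, and is at most (1 − 1/r) · n^2/2. For r = 3, n = 436: the density bound is (2/3) · 190096/2 = 190096/3 ≈ 63365.3333. The integer-valued extremum is e(T(436, 3)) = 63365, which is strictly less than the density bound 190096/3 since 3 ∤ 436 (the parts of T(436, 3) cannot all be equal).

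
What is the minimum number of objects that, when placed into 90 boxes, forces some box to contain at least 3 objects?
n = (3 − 1)·90 + 1 = 181

By the generalised pigeonhole principle, to guarantee some box contains ≥ r objects we need more than (r − 1) · k objects total. Threshold: n = (r − 1) · k + 1. With r = 3 and k = 90: n = 2 · 90 + 1 = 180 + 1 = 181. For n = 180 = 2 · 90, we can put exactly 2 objects in every box, avoiding 3 in any single one — so 181 is tight.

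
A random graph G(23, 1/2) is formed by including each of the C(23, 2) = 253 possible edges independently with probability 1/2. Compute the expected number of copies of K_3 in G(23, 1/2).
E[# K_3] = C(23, 3) · (1/2)^C(3, 2) = 1771 / 2^3 = 221.375

For each 3-subset S of vertices (there are C(23, 3) = 1771 such S), let X_S = 1 if S induces a K_3 (all C(3, 2) = 3 edges present). Then P(X_S = 1) = (1/2)^3 = 1/8. By linearity of expectation, E[# K_3] = C(23, 3) · (1/2)^3 = 1771 / 8 = 221.375.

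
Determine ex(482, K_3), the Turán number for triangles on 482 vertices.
ex(482, K_3) = ⌊482^2/4⌋ = 58081

Mantel (1907): a triangle-free graph on n vertices has at most ⌊n^2/4⌋ edges, with equality for the complete bipartite graph K_{⌊n/2⌋, ⌈n/2⌉}. For n = 482: ⌊482^2/4⌋ = ⌊232324/4⌋ = 58081. The extremal graph is K_{241, 241}, which has 241·241 = 58081 edges.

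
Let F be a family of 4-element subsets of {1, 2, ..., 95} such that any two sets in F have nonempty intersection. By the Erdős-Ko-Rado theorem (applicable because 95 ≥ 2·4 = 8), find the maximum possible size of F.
max |F| = C(94, 3) = 134044

The Erdős-Ko-Rado theorem states: for n ≥ 2k, an intersecting family of k-subsets of an n-element set has size at most C(n − 1, k − 1), with equality for 'star' families {A ⊆ [n] : |A| = k, i ∈ A} (fix an element i). For n = 95, k = 4: C(94, 3) = 134044.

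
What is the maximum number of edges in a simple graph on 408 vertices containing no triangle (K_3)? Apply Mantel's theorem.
ex(408, K_3) = ⌊408^2/4⌋ = 41616

Mantel (1907): a triangle-free graph on n vertices has at most ⌊n^2/4⌋ edges, with equality for the complete bipartite graph K_{⌊n/2⌋, ⌈n/2⌉}. For n = 408: ⌊408^2/4⌋ = ⌊166464/4⌋ = 41616. The extremal graph is K_{204, 204}, which has 204·204 = 41616 edges.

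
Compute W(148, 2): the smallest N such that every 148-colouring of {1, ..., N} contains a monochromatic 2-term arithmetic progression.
W(148, 2) = 148 + 1 = 149

A 2-term AP is any pair of integers, so a monochromatic 2-AP exists iff some colour is used at least twice. With 148 colours, the colouring i ↦ i on {1, ..., 148} uses each colour once, avoiding any monochromatic pair, so W(148, 2) > 148. For {1, ..., 149}, pigeonhole forces two integers of the same colour, which form a monochromatic 2-AP. Hence W(148, 2) = 149.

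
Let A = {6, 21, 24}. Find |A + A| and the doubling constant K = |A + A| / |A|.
K = |A + A| / |A| = 6/3 = 2

Enumerate A + A = {a + b : a, b ∈ A}. With |A| = 3, there are |A|^2 = 9 ordered sum pairs; collecting distinct values, A + A = {12, 27, 30, 42, 45, 48}, so |A + A| = 6. Thus K = 6/3 = 2. For comparison, the minimum possible |A + A| over all 3-element sets is 2·3 − 1 = 5 (so min K = 5/3), attained only by arithmetic progressions.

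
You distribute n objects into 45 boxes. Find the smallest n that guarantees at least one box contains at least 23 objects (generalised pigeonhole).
n = (23 − 1)·45 + 1 = 991

By the generalised pigeonhole principle, to guarantee some box contains ≥ r objects we need more than (r − 1) · k objects total. Threshold: n = (r − 1) · k + 1. With r = 23 and k = 45: n = 22 · 45 + 1 = 990 + 1 = 991. For n = 990 = 22 · 45, we can put exactly 22 objects in every box, avoiding 23 in any single one — so 991 is tight.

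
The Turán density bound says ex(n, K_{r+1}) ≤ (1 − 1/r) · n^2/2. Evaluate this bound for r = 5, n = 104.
Turán density bound = (4/5) · 104^2/2 = 21632/5 ≈ 4326.4

Turán's theorem: ex(n, K_{r+1}) is achieved by the complete r-partite Turán graph T(n, r) with parts as balanced as possible, and is at most (1 − 1/r) · n^2/2. For r = 5, n = 104: the density bound is (4/5) · 10816/2 = 21632/5 ≈ 4326.4. The integer-valued extremum is e(T(104, 5)) = 4326, which is strictly less than the density bound 21632/5 since 5 ∤ 104 (the parts of T(104, 5) cannot all be equal).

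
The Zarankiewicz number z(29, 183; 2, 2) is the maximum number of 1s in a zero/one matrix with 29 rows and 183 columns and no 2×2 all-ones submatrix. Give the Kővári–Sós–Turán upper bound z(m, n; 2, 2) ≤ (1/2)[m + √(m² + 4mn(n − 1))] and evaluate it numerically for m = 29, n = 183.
z(29, 183; 2, 2) ≤ (1/2)[29 + √(29² + 4·29·183·182)] = (1/2)[29 + √3864337] = 997.3958

Kővári–Sós–Turán: let r_1, ..., r_29 be the row sums and z = Σ r_i the total number of 1s. Each pair of columns can share at most one row with both entries 1 (else a 2×2 all-ones block appears), so Σ_i C(r_i, 2) ≤ C(183, 2) = 16653. By convexity Σ_i C(r_i, 2) ≥ 29·C(z/29, 2) = z(z − 29)/(2·29), giving z² − 29z − 29·183·182 ≤ 0 and hence z ≤ (1/2)[29 + √(841 + 4·965874)] = (1/2)[29 + √3864337] ≈ (1/2)(29 + 1965.7917) = 997.3958.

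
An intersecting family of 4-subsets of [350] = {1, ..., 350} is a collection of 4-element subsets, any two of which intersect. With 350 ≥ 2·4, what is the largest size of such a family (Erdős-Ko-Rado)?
max |F| = C(349, 3) = 7023974

Erdős-Ko-Rado (1961): when n ≥ 2k, max |F| = C(n−1, k−1). The bound is attained by the star {A : i ∈ A} for any fixed i ∈ [n]. Here C(350−1, 4−1) = C(349, 3) = 7023974.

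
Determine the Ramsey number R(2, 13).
R(2, 13) = 13

R(2, k) = k for all k ≥ 2: in a 2-colouring of K_k, either some edge is red (a red K_2) or all edges are blue (a blue K_k). And K_{12} coloured all-blue has no blue K_13, so R(2, 13) > 12. Hence R(2, 13) = 13.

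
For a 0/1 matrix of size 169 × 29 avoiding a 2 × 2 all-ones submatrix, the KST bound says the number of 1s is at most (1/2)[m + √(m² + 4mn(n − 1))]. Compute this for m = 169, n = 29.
z(169, 29; 2, 2) ≤ (1/2)[169 + √(169² + 4·169·29·28)] = (1/2)[169 + √577473] = 464.4582

Kővári–Sós–Turán: let r_1, ..., r_169 be the row sums and z = Σ r_i the total number of 1s. Each pair of columns can share at most one row with both entries 1 (else a 2×2 all-ones block appears), so Σ_i C(r_i, 2) ≤ C(29, 2) = 406. By convexity Σ_i C(r_i, 2) ≥ 169·C(z/169, 2) = z(z − 169)/(2·169), giving z² − 169z − 169·29·28 ≤ 0 and hence z ≤ (1/2)[169 + √(28561 + 4·137228)] = (1/2)[169 + √577473] ≈ (1/2)(169 + 759.9164) = 464.4582.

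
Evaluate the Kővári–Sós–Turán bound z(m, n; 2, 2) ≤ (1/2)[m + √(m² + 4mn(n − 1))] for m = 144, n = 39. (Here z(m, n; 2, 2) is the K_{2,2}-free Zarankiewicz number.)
z(144, 39; 2, 2) ≤ (1/2)[144 + √(144² + 4·144·39·38)] = (1/2)[144 + √874368] = 539.5382

Kővári–Sós–Turán: let r_1, ..., r_144 be the row sums and z = Σ r_i the total number of 1s. Each pair of columns can share at most one row with both entries 1 (else a 2×2 all-ones block appears), so Σ_i C(r_i, 2) ≤ C(39, 2) = 741. By convexity Σ_i C(r_i, 2) ≥ 144·C(z/144, 2) = z(z − 144)/(2·144), giving z² − 144z − 144·39·38 ≤ 0 and hence z ≤ (1/2)[144 + √(20736 + 4·213408)] = (1/2)[144 + √874368] ≈ (1/2)(144 + 935.0765) = 539.5382.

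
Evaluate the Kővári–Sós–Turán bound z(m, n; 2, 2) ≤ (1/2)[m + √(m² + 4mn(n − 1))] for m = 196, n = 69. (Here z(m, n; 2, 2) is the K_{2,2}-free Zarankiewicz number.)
z(196, 69; 2, 2) ≤ (1/2)[196 + √(196² + 4·196·69·68)] = (1/2)[196 + √3716944] = 1061.9689

Kővári–Sós–Turán: let r_1, ..., r_196 be the row sums and z = Σ r_i the total number of 1s. Each pair of columns can share at most one row with both entries 1 (else a 2×2 all-ones block appears), so Σ_i C(r_i, 2) ≤ C(69, 2) = 2346. By convexity Σ_i C(r_i, 2) ≥ 196·C(z/196, 2) = z(z − 196)/(2·196), giving z² − 196z − 196·69·68 ≤ 0 and hence z ≤ (1/2)[196 + √(38416 + 4·919632)] = (1/2)[196 + √3716944] ≈ (1/2)(196 + 1927.9378) = 1061.9689.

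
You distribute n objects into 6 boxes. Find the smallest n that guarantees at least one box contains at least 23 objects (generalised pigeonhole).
n = (23 − 1)·6 + 1 = 133

By the generalised pigeonhole principle, to guarantee some box contains ≥ r objects we need more than (r − 1) · k objects total. Threshold: n = (r − 1) · k + 1. With r = 23 and k = 6: n = 22 · 6 + 1 = 132 + 1 = 133. For n = 132 = 22 · 6, we can put exactly 22 objects in every box, avoiding 23 in any single one — so 133 is tight.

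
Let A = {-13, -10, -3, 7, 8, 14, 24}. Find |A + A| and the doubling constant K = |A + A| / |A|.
K = |A + A| / |A| = 23/7

Enumerate A + A = {a + b : a, b ∈ A}. With |A| = 7, there are |A|^2 = 49 ordered sum pairs; collecting distinct values, A + A = {-26, -23, -20, -16, -13, -6, -5, -3, -2, 1, 4, 5, 11, 14, 15, 16, 21, 22, 28, 31, 32, 38, 48}, so |A + A| = 23. Thus K = 23/7. For comparison, the minimum possible |A + A| over all 7-element sets is 2·7 − 1 = 13 (so min K = 13/7), attained only by arithmetic progressions.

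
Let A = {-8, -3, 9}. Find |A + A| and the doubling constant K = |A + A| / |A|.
K = |A + A| / |A| = 6/3 = 2

Enumerate A + A = {a + b : a, b ∈ A}. With |A| = 3, there are |A|^2 = 9 ordered sum pairs; collecting distinct values, A + A = {-16, -11, -6, 1, 6, 18}, so |A + A| = 6. Thus K = 6/3 = 2. For comparison, the minimum possible |A + A| over all 3-element sets is 2·3 − 1 = 5 (so min K = 5/3), attained only by arithmetic progressions.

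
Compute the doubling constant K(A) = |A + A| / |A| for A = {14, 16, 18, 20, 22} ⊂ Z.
K = |A + A| / |A| = 9/5

Enumerate A + A = {a + b : a, b ∈ A}. With |A| = 5, there are |A|^2 = 25 ordered sum pairs; collecting distinct values, A + A = {28, 30, 32, 34, 36, 38, 40, 42, 44}, so |A + A| = 9. Thus K = 9/5. Here |A + A| = 2|A| − 1 = 9, the minimum possible — so K = 9/5 is minimal, which holds iff A is an arithmetic progression.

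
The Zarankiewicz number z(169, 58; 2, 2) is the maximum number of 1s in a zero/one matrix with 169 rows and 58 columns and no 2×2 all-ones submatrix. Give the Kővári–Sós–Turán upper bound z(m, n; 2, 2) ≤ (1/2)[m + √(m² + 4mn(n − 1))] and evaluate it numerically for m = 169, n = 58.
z(169, 58; 2, 2) ≤ (1/2)[169 + √(169² + 4·169·58·57)] = (1/2)[169 + √2263417] = 836.7328

Kővári–Sós–Turán: let r_1, ..., r_169 be the row sums and z = Σ r_i the total number of 1s. Each pair of columns can share at most one row with both entries 1 (else a 2×2 all-ones block appears), so Σ_i C(r_i, 2) ≤ C(58, 2) = 1653. By convexity Σ_i C(r_i, 2) ≥ 169·C(z/169, 2) = z(z − 169)/(2·169), giving z² − 169z − 169·58·57 ≤ 0 and hence z ≤ (1/2)[169 + √(28561 + 4·558714)] = (1/2)[169 + √2263417] ≈ (1/2)(169 + 1504.4657) = 836.7328.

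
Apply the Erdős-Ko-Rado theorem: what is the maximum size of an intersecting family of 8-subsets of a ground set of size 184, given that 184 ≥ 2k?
max |F| = C(183, 7) = 1214197462413

The Erdős-Ko-Rado theorem states: for n ≥ 2k, an intersecting family of k-subsets of an n-element set has size at most C(n − 1, k − 1), with equality for 'star' families {A ⊆ [n] : |A| = k, i ∈ A} (fix an element i). For n = 184, k = 8: C(183, 7) = 1214197462413.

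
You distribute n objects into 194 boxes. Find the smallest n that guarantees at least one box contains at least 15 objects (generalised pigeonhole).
n = (15 − 1)·194 + 1 = 2717

By the generalised pigeonhole principle, to guarantee some box contains ≥ r objects we need more than (r − 1) · k objects total. Threshold: n = (r − 1) · k + 1. With r = 15 and k = 194: n = 14 · 194 + 1 = 2716 + 1 = 2717. For n = 2716 = 14 · 194, we can put exactly 14 objects in every box, avoiding 15 in any single one — so 2717 is tight.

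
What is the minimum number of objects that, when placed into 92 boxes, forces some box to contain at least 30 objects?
n = (30 − 1)·92 + 1 = 2669

By the generalised pigeonhole principle, to guarantee some box contains ≥ r objects we need more than (r − 1) · k objects total. Threshold: n = (r − 1) · k + 1. With r = 30 and k = 92: n = 29 · 92 + 1 = 2668 + 1 = 2669. For n = 2668 = 29 · 92, we can put exactly 29 objects in every box, avoiding 30 in any single one — so 2669 is tight.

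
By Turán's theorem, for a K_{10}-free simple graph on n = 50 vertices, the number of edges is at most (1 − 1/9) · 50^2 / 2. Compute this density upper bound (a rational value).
Turán density bound = (8/9) · 50^2/2 = 10000/9 ≈ 1111.1111

Turán's theorem: ex(n, K_{r+1}) is achieved by the complete r-partite Turán graph T(n, r) with parts as balanced as possible, and is at most (1 − 1/r) · n^2/2. For r = 9, n = 50: the density bound is (8/9) · 2500/2 = 10000/9 ≈ 1111.1111. The integer-valued extremum is e(T(50, 9)) = 1110, which is strictly less than the density bound 10000/9 since 9 ∤ 50 (the parts of T(50, 9) cannot all be equal).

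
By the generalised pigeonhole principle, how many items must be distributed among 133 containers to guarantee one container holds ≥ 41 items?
n = (41 − 1)·133 + 1 = 5321

By the generalised pigeonhole principle, to guarantee some box contains ≥ r objects we need more than (r − 1) · k objects total. Threshold: n = (r − 1) · k + 1. With r = 41 and k = 133: n = 40 · 133 + 1 = 5320 + 1 = 5321. For n = 5320 = 40 · 133, we can put exactly 40 objects in every box, avoiding 41 in any single one — so 5321 is tight.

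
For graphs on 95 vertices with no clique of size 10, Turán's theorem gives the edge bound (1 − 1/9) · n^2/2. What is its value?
Turán density bound = (8/9) · 95^2/2 = 36100/9 ≈ 4011.1111

Turán's theorem: ex(n, K_{r+1}) is achieved by the complete r-partite Turán graph T(n, r) with parts as balanced as possible, and is at most (1 − 1/r) · n^2/2. For r = 9, n = 95: the density bound is (8/9) · 9025/2 = 36100/9 ≈ 4011.1111. The integer-valued extremum is e(T(95, 9)) = 4010, which is strictly less than the density bound 36100/9 since 9 ∤ 95 (the parts of T(95, 9) cannot all be equal).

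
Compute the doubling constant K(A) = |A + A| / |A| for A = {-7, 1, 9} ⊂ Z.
K = |A + A| / |A| = 5/3

Enumerate A + A = {a + b : a, b ∈ A}. With |A| = 3, there are |A|^2 = 9 ordered sum pairs; collecting distinct values, A + A = {-14, -6, 2, 10, 18}, so |A + A| = 5. Thus K = 5/3. Here |A + A| = 2|A| − 1 = 5, the minimum possible — so K = 5/3 is minimal, which holds iff A is an arithmetic progression.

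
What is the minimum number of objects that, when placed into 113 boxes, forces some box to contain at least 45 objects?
n = (45 − 1)·113 + 1 = 4973

By the generalised pigeonhole principle, to guarantee some box contains ≥ r objects we need more than (r − 1) · k objects total. Threshold: n = (r − 1) · k + 1. With r = 45 and k = 113: n = 44 · 113 + 1 = 4972 + 1 = 4973. For n = 4972 = 44 · 113, we can put exactly 44 objects in every box, avoiding 45 in any single one — so 4973 is tight.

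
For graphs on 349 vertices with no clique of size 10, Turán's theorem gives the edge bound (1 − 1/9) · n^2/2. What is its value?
Turán density bound = (8/9) · 349^2/2 = 487204/9 ≈ 54133.7778

Turán's theorem: ex(n, K_{r+1}) is achieved by the complete r-partite Turán graph T(n, r) with parts as balanced as possible, and is at most (1 − 1/r) · n^2/2. For r = 9, n = 349: the density bound is (8/9) · 121801/2 = 487204/9 ≈ 54133.7778. The integer-valued extremum is e(T(349, 9)) = 54133, which is strictly less than the density bound 487204/9 since 9 ∤ 349 (the parts of T(349, 9) cannot all be equal).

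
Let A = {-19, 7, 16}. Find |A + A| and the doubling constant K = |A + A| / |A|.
K = |A + A| / |A| = 6/3 = 2

Enumerate A + A = {a + b : a, b ∈ A}. With |A| = 3, there are |A|^2 = 9 ordered sum pairs; collecting distinct values, A + A = {-38, -12, -3, 14, 23, 32}, so |A + A| = 6. Thus K = 6/3 = 2. For comparison, the minimum possible |A + A| over all 3-element sets is 2·3 − 1 = 5 (so min K = 5/3), attained only by arithmetic progressions.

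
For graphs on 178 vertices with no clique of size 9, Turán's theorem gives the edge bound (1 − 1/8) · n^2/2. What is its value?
Turán density bound = (7/8) · 178^2/2 = 55447/4 ≈ 13861.75

Turán's theorem: ex(n, K_{r+1}) is achieved by the complete r-partite Turán graph T(n, r) with parts as balanced as possible, and is at most (1 − 1/r) · n^2/2. For r = 8, n = 178: the density bound is (7/8) · 31684/2 = 55447/4 ≈ 13861.75. The integer-valued extremum is e(T(178, 8)) = 13861, which is strictly less than the density bound 55447/4 since 8 ∤ 178 (the parts of T(178, 8) cannot all be equal).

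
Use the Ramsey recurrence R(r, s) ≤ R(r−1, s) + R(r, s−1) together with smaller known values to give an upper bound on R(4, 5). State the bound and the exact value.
R(4, 5) ≤ R(3, 5) + R(4, 4) = 14 + 18 = 32; exact value R(4, 5) = 25.

The Erdős–Szekeres recurrence R(r, s) ≤ R(r−1, s) + R(r, s−1) applied to (r, s) = (4, 5) gives
  R(4, 5) ≤ R(3, 5) + R(4, 4) = 14 + 18 = 32.
(Recall R(2, k) = k and R is symmetric.) The recurrence is not tight here (it gives 32, but the exact value is R(4, 5) = 25); the tight upper bound requires a sharper argument than the simple recurrence, combined with a lower-bound construction on K_{24}.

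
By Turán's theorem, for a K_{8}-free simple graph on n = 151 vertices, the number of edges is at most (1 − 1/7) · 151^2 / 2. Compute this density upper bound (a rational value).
Turán density bound = (6/7) · 151^2/2 = 68403/7 ≈ 9771.8571

Turán's theorem: ex(n, K_{r+1}) is achieved by the complete r-partite Turán graph T(n, r) with parts as balanced as possible, and is at most (1 − 1/r) · n^2/2. For r = 7, n = 151: the density bound is (6/7) · 22801/2 = 68403/7 ≈ 9771.8571. The integer-valued extremum is e(T(151, 7)) = 9771, which is strictly less than the density bound 68403/7 since 7 ∤ 151 (the parts of T(151, 7) cannot all be equal).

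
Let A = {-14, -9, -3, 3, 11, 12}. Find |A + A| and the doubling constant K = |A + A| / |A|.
K = |A + A| / |A| = 20/6 = 10/3

Enumerate A + A = {a + b : a, b ∈ A}. With |A| = 6, there are |A|^2 = 36 ordered sum pairs; collecting distinct values, A + A = {-28, -23, -18, -17, -12, -11, -6, -3, -2, 0, 2, 3, 6, 8, 9, 14, 15, 22, 23, 24}, so |A + A| = 20. Thus K = 20/6 = 10/3. For comparison, the minimum possible |A + A| over all 6-element sets is 2·6 − 1 = 11 (so min K = 11/6), attained only by arithmetic progressions.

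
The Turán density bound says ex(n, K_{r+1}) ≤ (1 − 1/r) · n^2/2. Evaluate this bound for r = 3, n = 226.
Turán density bound = (2/3) · 226^2/2 = 51076/3 ≈ 17025.3333

Turán's theorem: ex(n, K_{r+1}) is achieved by the complete r-partite Turán graph T(n, r) with parts as balanced as possible, and is at most (1 − 1/r) · n^2/2. For r = 3, n = 226: the density bound is (2/3) · 51076/2 = 51076/3 ≈ 17025.3333. The integer-valued extremum is e(T(226, 3)) = 17025, which is strictly less than the density bound 51076/3 since 3 ∤ 226 (the parts of T(226, 3) cannot all be equal).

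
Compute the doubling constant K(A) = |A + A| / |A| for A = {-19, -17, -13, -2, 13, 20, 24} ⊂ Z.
K = |A + A| / |A| = 25/7

Enumerate A + A = {a + b : a, b ∈ A}. With |A| = 7, there are |A|^2 = 49 ordered sum pairs; collecting distinct values, A + A = {-38, -36, -34, -32, -30, -26, -21, -19, -15, -6, -4, 0, 1, 3, 5, 7, 11, 18, 22, 26, 33, 37, 40, 44, 48}, so |A + A| = 25. Thus K = 25/7. For comparison, the minimum possible |A + A| over all 7-element sets is 2·7 − 1 = 13 (so min K = 13/7), attained only by arithmetic progressions.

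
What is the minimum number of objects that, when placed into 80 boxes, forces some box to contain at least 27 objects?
n = (27 − 1)·80 + 1 = 2081

By the generalised pigeonhole principle, to guarantee some box contains ≥ r objects we need more than (r − 1) · k objects total. Threshold: n = (r − 1) · k + 1. With r = 27 and k = 80: n = 26 · 80 + 1 = 2080 + 1 = 2081. For n = 2080 = 26 · 80, we can put exactly 26 objects in every box, avoiding 27 in any single one — so 2081 is tight.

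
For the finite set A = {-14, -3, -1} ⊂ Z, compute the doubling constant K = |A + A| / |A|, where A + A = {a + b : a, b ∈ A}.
K = |A + A| / |A| = 6/3 = 2

Enumerate A + A = {a + b : a, b ∈ A}. With |A| = 3, there are |A|^2 = 9 ordered sum pairs; collecting distinct values, A + A = {-28, -17, -15, -6, -4, -2}, so |A + A| = 6. Thus K = 6/3 = 2. For comparison, the minimum possible |A + A| over all 3-element sets is 2·3 − 1 = 5 (so min K = 5/3), attained only by arithmetic progressions.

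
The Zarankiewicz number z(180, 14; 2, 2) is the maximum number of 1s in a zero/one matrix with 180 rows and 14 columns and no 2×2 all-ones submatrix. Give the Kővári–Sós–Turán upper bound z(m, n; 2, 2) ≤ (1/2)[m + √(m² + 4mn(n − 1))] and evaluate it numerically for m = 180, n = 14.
z(180, 14; 2, 2) ≤ (1/2)[180 + √(180² + 4·180·14·13)] = (1/2)[180 + √163440] = 292.1386

Kővári–Sós–Turán: let r_1, ..., r_180 be the row sums and z = Σ r_i the total number of 1s. Each pair of columns can share at most one row with both entries 1 (else a 2×2 all-ones block appears), so Σ_i C(r_i, 2) ≤ C(14, 2) = 91. By convexity Σ_i C(r_i, 2) ≥ 180·C(z/180, 2) = z(z − 180)/(2·180), giving z² − 180z − 180·14·13 ≤ 0 and hence z ≤ (1/2)[180 + √(32400 + 4·32760)] = (1/2)[180 + √163440] ≈ (1/2)(180 + 404.2771) = 292.1386.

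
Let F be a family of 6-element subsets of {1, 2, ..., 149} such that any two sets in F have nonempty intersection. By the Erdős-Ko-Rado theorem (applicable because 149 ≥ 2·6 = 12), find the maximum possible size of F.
max |F| = C(148, 5) = 552689424

The Erdős-Ko-Rado theorem states: for n ≥ 2k, an intersecting family of k-subsets of an n-element set has size at most C(n − 1, k − 1), with equality for 'star' families {A ⊆ [n] : |A| = k, i ∈ A} (fix an element i). For n = 149, k = 6: C(148, 5) = 552689424.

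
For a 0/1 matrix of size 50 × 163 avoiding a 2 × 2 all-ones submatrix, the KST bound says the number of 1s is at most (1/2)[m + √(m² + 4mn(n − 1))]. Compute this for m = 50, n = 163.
z(50, 163; 2, 2) ≤ (1/2)[50 + √(50² + 4·50·163·162)] = (1/2)[50 + √5283700] = 1174.315

Kővári–Sós–Turán: let r_1, ..., r_50 be the row sums and z = Σ r_i the total number of 1s. Each pair of columns can share at most one row with both entries 1 (else a 2×2 all-ones block appears), so Σ_i C(r_i, 2) ≤ C(163, 2) = 13203. By convexity Σ_i C(r_i, 2) ≥ 50·C(z/50, 2) = z(z − 50)/(2·50), giving z² − 50z − 50·163·162 ≤ 0 and hence z ≤ (1/2)[50 + √(2500 + 4·1320300)] = (1/2)[50 + √5283700] ≈ (1/2)(50 + 2298.63) = 1174.315.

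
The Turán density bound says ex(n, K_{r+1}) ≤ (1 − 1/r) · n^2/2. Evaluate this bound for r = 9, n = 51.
Turán density bound = (8/9) · 51^2/2 = 1156

Turán's theorem: ex(n, K_{r+1}) is achieved by the complete r-partite Turán graph T(n, r) with parts as balanced as possible, and is at most (1 − 1/r) · n^2/2. For r = 9, n = 51: the density bound is (8/9) · 2601/2 = 1156. The integer-valued extremum is e(T(51, 9)) = 1155, which is strictly less than the density bound 1156 since 9 ∤ 51 (the parts of T(51, 9) cannot all be equal).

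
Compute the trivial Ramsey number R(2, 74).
R(2, 74) = 74

R(2, k) = k for all k ≥ 2: in a 2-colouring of K_k, either some edge is red (a red K_2) or all edges are blue (a blue K_k). And K_{73} coloured all-blue has no blue K_74, so R(2, 74) > 73. Hence R(2, 74) = 74.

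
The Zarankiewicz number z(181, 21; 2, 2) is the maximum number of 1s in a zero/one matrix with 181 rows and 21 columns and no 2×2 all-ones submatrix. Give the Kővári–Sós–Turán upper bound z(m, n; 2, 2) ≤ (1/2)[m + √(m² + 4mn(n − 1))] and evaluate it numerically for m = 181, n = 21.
z(181, 21; 2, 2) ≤ (1/2)[181 + √(181² + 4·181·21·20)] = (1/2)[181 + √336841] = 380.69

Kővári–Sós–Turán: let r_1, ..., r_181 be the row sums and z = Σ r_i the total number of 1s. Each pair of columns can share at most one row with both entries 1 (else a 2×2 all-ones block appears), so Σ_i C(r_i, 2) ≤ C(21, 2) = 210. By convexity Σ_i C(r_i, 2) ≥ 181·C(z/181, 2) = z(z − 181)/(2·181), giving z² − 181z − 181·21·20 ≤ 0 and hence z ≤ (1/2)[181 + √(32761 + 4·76020)] = (1/2)[181 + √336841] ≈ (1/2)(181 + 580.38) = 380.69.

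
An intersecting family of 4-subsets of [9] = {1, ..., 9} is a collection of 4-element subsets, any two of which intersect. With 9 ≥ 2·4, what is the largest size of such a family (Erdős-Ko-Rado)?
max |F| = C(8, 3) = 56

Erdős-Ko-Rado (1961): when n ≥ 2k, max |F| = C(n−1, k−1). The bound is attained by the star {A : i ∈ A} for any fixed i ∈ [n]. Here C(9−1, 4−1) = C(8, 3) = 56.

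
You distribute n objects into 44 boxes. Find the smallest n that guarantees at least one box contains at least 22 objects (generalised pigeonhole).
n = (22 − 1)·44 + 1 = 925

By the generalised pigeonhole principle, to guarantee some box contains ≥ r objects we need more than (r − 1) · k objects total. Threshold: n = (r − 1) · k + 1. With r = 22 and k = 44: n = 21 · 44 + 1 = 924 + 1 = 925. For n = 924 = 21 · 44, we can put exactly 21 objects in every box, avoiding 22 in any single one — so 925 is tight.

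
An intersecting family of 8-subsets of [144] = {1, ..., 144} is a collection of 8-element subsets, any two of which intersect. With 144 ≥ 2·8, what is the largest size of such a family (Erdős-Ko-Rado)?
max |F| = C(143, 7) = 209004408899

Erdős-Ko-Rado (1961): when n ≥ 2k, max |F| = C(n−1, k−1). The bound is attained by the star {A : i ∈ A} for any fixed i ∈ [n]. Here C(144−1, 8−1) = C(143, 7) = 209004408899.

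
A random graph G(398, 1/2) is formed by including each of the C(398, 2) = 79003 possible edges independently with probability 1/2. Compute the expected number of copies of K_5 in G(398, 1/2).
E[# K_5] = C(398, 5) · (1/2)^C(5, 2) = 81148563474 / 2^10 = 40574281737/512 ≈ 79246644.017578

For each 5-subset S of vertices (there are C(398, 5) = 81148563474 such S), let X_S = 1 if S induces a K_5 (all C(5, 2) = 10 edges present). Then P(X_S = 1) = (1/2)^10 = 1/1024. By linearity of expectation, E[# K_5] = C(398, 5) · (1/2)^10 = 81148563474 / 1024 = 40574281737/512 ≈ 79246644.017578.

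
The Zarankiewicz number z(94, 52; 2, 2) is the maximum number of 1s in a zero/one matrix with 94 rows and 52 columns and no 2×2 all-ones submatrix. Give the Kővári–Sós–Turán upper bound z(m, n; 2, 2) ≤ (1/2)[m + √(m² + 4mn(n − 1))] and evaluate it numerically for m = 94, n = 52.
z(94, 52; 2, 2) ≤ (1/2)[94 + √(94² + 4·94·52·51)] = (1/2)[94 + √1005988] = 548.4948

Kővári–Sós–Turán: let r_1, ..., r_94 be the row sums and z = Σ r_i the total number of 1s. Each pair of columns can share at most one row with both entries 1 (else a 2×2 all-ones block appears), so Σ_i C(r_i, 2) ≤ C(52, 2) = 1326. By convexity Σ_i C(r_i, 2) ≥ 94·C(z/94, 2) = z(z − 94)/(2·94), giving z² − 94z − 94·52·51 ≤ 0 and hence z ≤ (1/2)[94 + √(8836 + 4·249288)] = (1/2)[94 + √1005988] ≈ (1/2)(94 + 1002.9895) = 548.4948.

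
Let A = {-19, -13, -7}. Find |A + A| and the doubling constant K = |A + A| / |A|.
K = |A + A| / |A| = 5/3

Enumerate A + A = {a + b : a, b ∈ A}. With |A| = 3, there are |A|^2 = 9 ordered sum pairs; collecting distinct values, A + A = {-38, -32, -26, -20, -14}, so |A + A| = 5. Thus K = 5/3. Here |A + A| = 2|A| − 1 = 5, the minimum possible — so K = 5/3 is minimal, which holds iff A is an arithmetic progression.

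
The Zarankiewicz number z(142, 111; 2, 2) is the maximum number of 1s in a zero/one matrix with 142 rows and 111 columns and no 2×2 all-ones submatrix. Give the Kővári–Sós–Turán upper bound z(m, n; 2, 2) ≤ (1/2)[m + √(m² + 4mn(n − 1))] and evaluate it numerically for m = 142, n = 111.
z(142, 111; 2, 2) ≤ (1/2)[142 + √(142² + 4·142·111·110)] = (1/2)[142 + √6955444] = 1389.6588

Kővári–Sós–Turán: let r_1, ..., r_142 be the row sums and z = Σ r_i the total number of 1s. Each pair of columns can share at most one row with both entries 1 (else a 2×2 all-ones block appears), so Σ_i C(r_i, 2) ≤ C(111, 2) = 6105. By convexity Σ_i C(r_i, 2) ≥ 142·C(z/142, 2) = z(z − 142)/(2·142), giving z² − 142z − 142·111·110 ≤ 0 and hence z ≤ (1/2)[142 + √(20164 + 4·1733820)] = (1/2)[142 + √6955444] ≈ (1/2)(142 + 2637.3176) = 1389.6588.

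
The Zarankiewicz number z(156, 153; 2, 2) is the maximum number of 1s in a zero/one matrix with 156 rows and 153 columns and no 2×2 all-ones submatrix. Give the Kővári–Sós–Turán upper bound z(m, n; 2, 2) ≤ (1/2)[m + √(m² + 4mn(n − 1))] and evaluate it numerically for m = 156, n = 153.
z(156, 153; 2, 2) ≤ (1/2)[156 + √(156² + 4·156·153·152)] = (1/2)[156 + √14536080] = 1984.3106

Kővári–Sós–Turán: let r_1, ..., r_156 be the row sums and z = Σ r_i the total number of 1s. Each pair of columns can share at most one row with both entries 1 (else a 2×2 all-ones block appears), so Σ_i C(r_i, 2) ≤ C(153, 2) = 11628. By convexity Σ_i C(r_i, 2) ≥ 156·C(z/156, 2) = z(z − 156)/(2·156), giving z² − 156z − 156·153·152 ≤ 0 and hence z ≤ (1/2)[156 + √(24336 + 4·3627936)] = (1/2)[156 + √14536080] ≈ (1/2)(156 + 3812.6211) = 1984.3106.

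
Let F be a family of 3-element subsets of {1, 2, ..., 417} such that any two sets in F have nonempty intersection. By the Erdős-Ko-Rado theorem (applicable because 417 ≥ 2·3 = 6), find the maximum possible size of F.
max |F| = C(416, 2) = 86320

The Erdős-Ko-Rado theorem states: for n ≥ 2k, an intersecting family of k-subsets of an n-element set has size at most C(n − 1, k − 1), with equality for 'star' families {A ⊆ [n] : |A| = k, i ∈ A} (fix an element i). For n = 417, k = 3: C(416, 2) = 86320.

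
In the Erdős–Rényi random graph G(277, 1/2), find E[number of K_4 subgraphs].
E[# K_4] = C(277, 4) · (1/2)^C(4, 2) = 240027425 / 2^6 = 3750428.515625

For each 4-subset S of vertices (there are C(277, 4) = 240027425 such S), let X_S = 1 if S induces a K_4 (all C(4, 2) = 6 edges present). Then P(X_S = 1) = (1/2)^6 = 1/64. By linearity of expectation, E[# K_4] = C(277, 4) · (1/2)^6 = 240027425 / 64 = 3750428.515625.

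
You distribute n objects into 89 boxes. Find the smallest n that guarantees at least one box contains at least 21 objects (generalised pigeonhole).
n = (21 − 1)·89 + 1 = 1781

By the generalised pigeonhole principle, to guarantee some box contains ≥ r objects we need more than (r − 1) · k objects total. Threshold: n = (r − 1) · k + 1. With r = 21 and k = 89: n = 20 · 89 + 1 = 1780 + 1 = 1781. For n = 1780 = 20 · 89, we can put exactly 20 objects in every box, avoiding 21 in any single one — so 1781 is tight.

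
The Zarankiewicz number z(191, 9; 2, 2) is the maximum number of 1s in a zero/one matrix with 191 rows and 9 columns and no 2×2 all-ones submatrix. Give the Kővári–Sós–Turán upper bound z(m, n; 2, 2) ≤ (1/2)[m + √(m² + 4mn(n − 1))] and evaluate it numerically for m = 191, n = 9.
z(191, 9; 2, 2) ≤ (1/2)[191 + √(191² + 4·191·9·8)] = (1/2)[191 + √91489] = 246.7357

Kővári–Sós–Turán: let r_1, ..., r_191 be the row sums and z = Σ r_i the total number of 1s. Each pair of columns can share at most one row with both entries 1 (else a 2×2 all-ones block appears), so Σ_i C(r_i, 2) ≤ C(9, 2) = 36. By convexity Σ_i C(r_i, 2) ≥ 191·C(z/191, 2) = z(z − 191)/(2·191), giving z² − 191z − 191·9·8 ≤ 0 and hence z ≤ (1/2)[191 + √(36481 + 4·13752)] = (1/2)[191 + √91489] ≈ (1/2)(191 + 302.4715) = 246.7357.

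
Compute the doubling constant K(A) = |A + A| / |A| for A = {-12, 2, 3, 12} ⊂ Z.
K = |A + A| / |A| = 10/4 = 5/2

Enumerate A + A = {a + b : a, b ∈ A}. With |A| = 4, there are |A|^2 = 16 ordered sum pairs; collecting distinct values, A + A = {-24, -10, -9, 0, 4, 5, 6, 14, 15, 24}, so |A + A| = 10. Thus K = 10/4 = 5/2. For comparison, the minimum possible |A + A| over all 4-element sets is 2·4 − 1 = 7 (so min K = 7/4), attained only by arithmetic progressions.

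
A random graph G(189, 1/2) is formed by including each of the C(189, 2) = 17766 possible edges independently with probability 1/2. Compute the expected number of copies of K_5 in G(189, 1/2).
E[# K_5] = C(189, 5) · (1/2)^C(5, 2) = 1905305787 / 2^10 ≈ 1860650.182617

For each 5-subset S of vertices (there are C(189, 5) = 1905305787 such S), let X_S = 1 if S induces a K_5 (all C(5, 2) = 10 edges present). Then P(X_S = 1) = (1/2)^10 = 1/1024. By linearity of expectation, E[# K_5] = C(189, 5) · (1/2)^10 = 1905305787 / 1024 ≈ 1860650.182617.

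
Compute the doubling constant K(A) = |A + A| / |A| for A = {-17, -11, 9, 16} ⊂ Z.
K = |A + A| / |A| = 10/4 = 5/2

Enumerate A + A = {a + b : a, b ∈ A}. With |A| = 4, there are |A|^2 = 16 ordered sum pairs; collecting distinct values, A + A = {-34, -28, -22, -8, -2, -1, 5, 18, 25, 32}, so |A + A| = 10. Thus K = 10/4 = 5/2. For comparison, the minimum possible |A + A| over all 4-element sets is 2·4 − 1 = 7 (so min K = 7/4), attained only by arithmetic progressions.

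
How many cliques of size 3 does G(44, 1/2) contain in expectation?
E[# K_3] = C(44, 3) · (1/2)^C(3, 2) = 13244 / 2^3 = 3311/2 = 1655.5

For each 3-subset S of vertices (there are C(44, 3) = 13244 such S), let X_S = 1 if S induces a K_3 (all C(3, 2) = 3 edges present). Then P(X_S = 1) = (1/2)^3 = 1/8. By linearity of expectation, E[# K_3] = C(44, 3) · (1/2)^3 = 13244 / 8 = 3311/2 = 1655.5.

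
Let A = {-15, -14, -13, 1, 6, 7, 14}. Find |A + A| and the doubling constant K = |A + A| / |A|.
K = |A + A| / |A| = 25/7

Enumerate A + A = {a + b : a, b ∈ A}. With |A| = 7, there are |A|^2 = 49 ordered sum pairs; collecting distinct values, A + A = {-30, -29, -28, -27, -26, -14, -13, -12, -9, -8, -7, -6, -1, 0, 1, 2, 7, 8, 12, 13, 14, 15, 20, 21, 28}, so |A + A| = 25. Thus K = 25/7. For comparison, the minimum possible |A + A| over all 7-element sets is 2·7 − 1 = 13 (so min K = 13/7), attained only by arithmetic progressions.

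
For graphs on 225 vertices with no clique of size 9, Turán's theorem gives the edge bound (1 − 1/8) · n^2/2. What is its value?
Turán density bound = (7/8) · 225^2/2 = 354375/16 ≈ 22148.4375

Turán's theorem: ex(n, K_{r+1}) is achieved by the complete r-partite Turán graph T(n, r) with parts as balanced as possible, and is at most (1 − 1/r) · n^2/2. For r = 8, n = 225: the density bound is (7/8) · 50625/2 = 354375/16 ≈ 22148.4375. The integer-valued extremum is e(T(225, 8)) = 22148, which is strictly less than the density bound 354375/16 since 8 ∤ 225 (the parts of T(225, 8) cannot all be equal).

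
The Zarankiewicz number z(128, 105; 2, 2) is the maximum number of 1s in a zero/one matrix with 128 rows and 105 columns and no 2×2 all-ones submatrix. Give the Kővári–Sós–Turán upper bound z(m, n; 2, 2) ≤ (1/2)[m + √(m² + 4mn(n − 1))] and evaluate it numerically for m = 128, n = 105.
z(128, 105; 2, 2) ≤ (1/2)[128 + √(128² + 4·128·105·104)] = (1/2)[128 + √5607424] = 1248

Kővári–Sós–Turán: let r_1, ..., r_128 be the row sums and z = Σ r_i the total number of 1s. Each pair of columns can share at most one row with both entries 1 (else a 2×2 all-ones block appears), so Σ_i C(r_i, 2) ≤ C(105, 2) = 5460. By convexity Σ_i C(r_i, 2) ≥ 128·C(z/128, 2) = z(z − 128)/(2·128), giving z² − 128z − 128·105·104 ≤ 0 and hence z ≤ (1/2)[128 + √(16384 + 4·1397760)] = (1/2)[128 + √5607424] ≈ (1/2)(128 + 2368) = 1248.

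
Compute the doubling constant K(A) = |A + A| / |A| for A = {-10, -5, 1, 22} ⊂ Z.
K = |A + A| / |A| = 10/4 = 5/2

Enumerate A + A = {a + b : a, b ∈ A}. With |A| = 4, there are |A|^2 = 16 ordered sum pairs; collecting distinct values, A + A = {-20, -15, -10, -9, -4, 2, 12, 17, 23, 44}, so |A + A| = 10. Thus K = 10/4 = 5/2. For comparison, the minimum possible |A + A| over all 4-element sets is 2·4 − 1 = 7 (so min K = 7/4), attained only by arithmetic progressions.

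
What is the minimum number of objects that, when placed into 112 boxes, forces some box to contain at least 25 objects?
n = (25 − 1)·112 + 1 = 2689

By the generalised pigeonhole principle, to guarantee some box contains ≥ r objects we need more than (r − 1) · k objects total. Threshold: n = (r − 1) · k + 1. With r = 25 and k = 112: n = 24 · 112 + 1 = 2688 + 1 = 2689. For n = 2688 = 24 · 112, we can put exactly 24 objects in every box, avoiding 25 in any single one — so 2689 is tight.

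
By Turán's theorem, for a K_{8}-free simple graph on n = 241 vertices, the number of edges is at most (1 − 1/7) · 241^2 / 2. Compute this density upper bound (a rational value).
Turán density bound = (6/7) · 241^2/2 = 174243/7 ≈ 24891.8571

Turán's theorem: ex(n, K_{r+1}) is achieved by the complete r-partite Turán graph T(n, r) with parts as balanced as possible, and is at most (1 − 1/r) · n^2/2. For r = 7, n = 241: the density bound is (6/7) · 58081/2 = 174243/7 ≈ 24891.8571. The integer-valued extremum is e(T(241, 7)) = 24891, which is strictly less than the density bound 174243/7 since 7 ∤ 241 (the parts of T(241, 7) cannot all be equal).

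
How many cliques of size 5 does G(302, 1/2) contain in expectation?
E[# K_5] = C(302, 5) · (1/2)^C(5, 2) = 20248875010 / 2^10 = 10124437505/512 ≈ 19774292.001953

For each 5-subset S of vertices (there are C(302, 5) = 20248875010 such S), let X_S = 1 if S induces a K_5 (all C(5, 2) = 10 edges present). Then P(X_S = 1) = (1/2)^10 = 1/1024. By linearity of expectation, E[# K_5] = C(302, 5) · (1/2)^10 = 20248875010 / 1024 = 10124437505/512 ≈ 19774292.001953.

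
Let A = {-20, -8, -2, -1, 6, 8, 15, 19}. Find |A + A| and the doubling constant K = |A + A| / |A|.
K = |A + A| / |A| = 33/8

Enumerate A + A = {a + b : a, b ∈ A}. With |A| = 8, there are |A|^2 = 64 ordered sum pairs; collecting distinct values, A + A = {-40, -28, -22, -21, -16, -14, -12, -10, -9, -5, -4, -3, -2, -1, 0, 4, 5, 6, 7, 11, 12, 13, 14, 16, 17, 18, 21, 23, 25, 27, 30, 34, 38}, so |A + A| = 33. Thus K = 33/8. For comparison, the minimum possible |A + A| over all 8-element sets is 2·8 − 1 = 15 (so min K = 15/8), attained only by arithmetic progressions.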